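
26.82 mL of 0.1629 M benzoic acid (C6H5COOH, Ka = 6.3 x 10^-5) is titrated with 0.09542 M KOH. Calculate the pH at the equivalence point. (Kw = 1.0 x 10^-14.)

n(C6H5COOH) = 0.1629 x 0.02682 = 0.004369 mol; V(KOH) at equivalence = 0.004369/0.09542 = 0.04579 L.
At equivalence all the acid is converted to C6H5COO-; total volume = 0.02682 + 0.04579 = 0.07261 L, so [C6H5COO-] = 0.004369/0.07261 = 0.06017 M.
Kb = Kw/Ka = 1.0e-14 / 6.3 x 10^-5 = 1.59e-10.
[OH^-] = sqrt(Kb x [C6H5COO-]) = sqrt(1.59e-10 x 0.06017) = 3.09e-6 M.
pOH = 5.51, so pH = 14.00 - 5.51 = 8.49.

8.49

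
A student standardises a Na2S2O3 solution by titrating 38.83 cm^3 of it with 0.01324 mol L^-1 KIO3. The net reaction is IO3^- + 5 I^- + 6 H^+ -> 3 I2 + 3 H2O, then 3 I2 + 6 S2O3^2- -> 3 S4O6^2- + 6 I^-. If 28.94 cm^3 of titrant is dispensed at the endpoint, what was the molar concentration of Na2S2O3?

0.0592 M

n(KIO3) = 0.01324 x 0.02894 = 0.0003832 mol.
From the balanced equation, 1 mol KIO3 reacts with 6 mol Na2S2O3, so n(Na2S2O3) = 0.0003832 x 6/1 = 0.002299 mol.
[Na2S2O3] = 0.002299 / 0.03883 L = 0.0592 M.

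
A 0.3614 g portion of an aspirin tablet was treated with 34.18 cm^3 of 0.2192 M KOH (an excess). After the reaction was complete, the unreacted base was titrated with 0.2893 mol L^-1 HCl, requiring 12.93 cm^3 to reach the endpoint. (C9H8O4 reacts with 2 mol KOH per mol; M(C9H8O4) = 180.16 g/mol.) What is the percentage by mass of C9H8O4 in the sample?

93.5%

Total n(KOH) added = 0.2192 x 0.03418 = 0.007492 mol.
n(HCl) used = 0.2893 x 0.01293 = 0.003741 mol, which equals the excess n(KOH).
So n(KOH) consumed by the sample = 0.007492 - 0.003741 = 0.003752 mol.
n(C9H8O4) = 0.003752 / 2 = 0.001876 mol.
mass C9H8O4 = 0.001876 x 180.16 = 0.3379 g, so %C9H8O4 = 0.3379/0.3614 x 100 = 93.5%.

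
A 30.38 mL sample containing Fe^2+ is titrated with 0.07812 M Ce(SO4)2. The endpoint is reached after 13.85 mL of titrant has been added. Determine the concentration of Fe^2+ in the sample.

n(Ce(SO4)2) = 0.07812 x 0.01385 = 0.001082 mol.
From the balanced equation, 1 mol Ce(SO4)2 reacts with 1 mol Fe^2+, so n(Fe^2+) = 0.001082 x 1/1 = 0.001082 mol.
[Fe^2+] = 0.001082 / 0.03038 L = 0.0356 M.

0.0356 M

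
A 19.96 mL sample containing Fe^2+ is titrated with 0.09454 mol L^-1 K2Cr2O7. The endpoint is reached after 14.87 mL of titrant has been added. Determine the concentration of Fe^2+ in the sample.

0.423 M

n(K2Cr2O7) = 0.09454 x 0.01487 = 0.001406 mol.
From the balanced equation, 1 mol K2Cr2O7 reacts with 6 mol Fe^2+, so n(Fe^2+) = 0.001406 x 6/1 = 0.008435 mol.
[Fe^2+] = 0.008435 / 0.01996 L = 0.423 M.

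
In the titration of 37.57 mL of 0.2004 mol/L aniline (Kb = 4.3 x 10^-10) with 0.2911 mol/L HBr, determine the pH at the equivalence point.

2.78

n(C6H5NH2) = 0.2004 x 0.03757 = 0.007529 mol; V(HBr) at equivalence = 0.007529/0.2911 = 0.02586 L.
At equivalence the base is fully converted to C6H5NH3+; total volume = 0.06343 L, so [C6H5NH3+] = 0.007529/0.06343 = 0.1187 M.
Ka(C6H5NH3+) = Kw/Kb = 1.0e-14 / 4.3 x 10^-10 = 2.33e-5.
[H^+] = sqrt(Ka x [C6H5NH3+]) = sqrt(2.33e-5 x 0.1187) = 0.00166 M.
pH = -log(0.00166) = 2.78.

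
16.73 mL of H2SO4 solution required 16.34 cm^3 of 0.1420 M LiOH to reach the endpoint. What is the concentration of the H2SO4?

0.0693 M

n(LiOH) delivered = 0.1420 x 0.01634 = 0.002320 mol.
The reaction is 1 H2SO4 + 2 LiOH, so n(H2SO4) = 0.002320 x 1/2 = 0.001160 mol.
[H2SO4] = 0.001160 mol / 0.01673 L = 0.0693 M.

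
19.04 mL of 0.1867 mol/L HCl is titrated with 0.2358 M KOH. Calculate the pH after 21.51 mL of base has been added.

n(acid) = 0.1867 x 0.01904 = 0.003555 mol; n(KOH) added = 0.2358 x 0.02151 = 0.005072 mol.
Base is in excess by 0.005072 - 0.003555 = 0.001517 mol in a total volume of 0.04055 L.
[OH^-] = 0.001517/0.04055 = 0.03742 M, so pOH = 1.43 and pH = 14.00 - 1.43 = 12.57.

12.57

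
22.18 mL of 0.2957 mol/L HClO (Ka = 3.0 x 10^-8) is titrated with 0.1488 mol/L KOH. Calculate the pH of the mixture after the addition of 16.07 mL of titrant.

7.28

Initial n(HClO) = 0.2957 x 0.02218 = 0.006559 mol.
n(KOH) added = 0.1488 x 0.01607 = 0.002391 mol, converting that many moles of HClO to ClO-.
Remaining n(HClO) = 0.004167 mol; n(ClO-) = 0.002391 mol.
By Henderson-Hasselbalch, pH = pKa + log([A^-]/[HA]) = 7.52 + log(0.002391/0.004167) = 7.52 + (-0.24) = 7.28.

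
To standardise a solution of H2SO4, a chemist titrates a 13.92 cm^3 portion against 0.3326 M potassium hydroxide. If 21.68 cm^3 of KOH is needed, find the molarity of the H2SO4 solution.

n(KOH) delivered = 0.3326 x 0.02168 = 0.007211 mol.
The reaction is 1 H2SO4 + 2 KOH, so n(H2SO4) = 0.007211 x 1/2 = 0.003605 mol.
[H2SO4] = 0.003605 mol / 0.01392 L = 0.259 M.

0.259 M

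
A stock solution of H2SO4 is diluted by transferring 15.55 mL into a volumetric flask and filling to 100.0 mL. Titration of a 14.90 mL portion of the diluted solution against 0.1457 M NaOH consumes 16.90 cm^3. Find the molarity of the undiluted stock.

0.531 M

n(NaOH) = 0.1457 x 0.01690 = 0.002462 mol.
n(H2SO4) in the aliquot = 0.002462 x 1/2 = 0.001231 mol.
[diluted H2SO4] = 0.001231 / 0.01490 = 0.08263 M.
Dilution factor = 100.0/15.55 = 6.431, so [stock] = 0.08263 x 6.431 = 0.531 M.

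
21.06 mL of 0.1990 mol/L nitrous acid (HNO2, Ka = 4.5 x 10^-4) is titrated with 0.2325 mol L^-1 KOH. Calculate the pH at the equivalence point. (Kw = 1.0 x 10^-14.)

8.19

n(HNO2) = 0.1990 x 0.02106 = 0.004191 mol; V(KOH) at equivalence = 0.004191/0.2325 = 0.01803 L.
At equivalence all the acid is converted to NO2-; total volume = 0.02106 + 0.01803 = 0.03909 L, so [NO2-] = 0.004191/0.03909 = 0.1072 M.
Kb = Kw/Ka = 1.0e-14 / 4.5 x 10^-4 = 2.22e-11.
[OH^-] = sqrt(Kb x [NO2-]) = sqrt(2.22e-11 x 0.1072) = 1.54e-6 M.
pOH = 5.81, so pH = 14.00 - 5.81 = 8.19.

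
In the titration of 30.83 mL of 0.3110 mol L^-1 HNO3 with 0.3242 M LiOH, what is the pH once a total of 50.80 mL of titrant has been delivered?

12.93

n(acid) = 0.3110 x 0.03083 = 0.009588 mol; n(LiOH) added = 0.3242 x 0.05080 = 0.01647 mol.
Base is in excess by 0.01647 - 0.009588 = 0.006881 mol in a total volume of 0.08163 L.
[OH^-] = 0.006881/0.08163 = 0.08430 M, so pOH = 1.07 and pH = 14.00 - 1.07 = 12.93.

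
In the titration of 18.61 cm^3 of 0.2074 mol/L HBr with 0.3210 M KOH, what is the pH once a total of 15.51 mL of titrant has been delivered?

n(acid) = 0.2074 x 0.01861 = 0.003860 mol; n(KOH) added = 0.3210 x 0.01551 = 0.004979 mol.
Base is in excess by 0.004979 - 0.003860 = 0.001119 mol in a total volume of 0.03412 L.
[OH^-] = 0.001119/0.03412 = 0.03280 M, so pOH = 1.48 and pH = 14.00 - 1.48 = 12.52.

12.52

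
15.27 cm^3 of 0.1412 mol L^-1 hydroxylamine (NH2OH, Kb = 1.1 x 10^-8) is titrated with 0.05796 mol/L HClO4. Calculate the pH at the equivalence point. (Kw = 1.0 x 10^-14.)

n(NH2OH) = 0.1412 x 0.01527 = 0.002156 mol; V(HClO4) at equivalence = 0.002156/0.05796 = 0.03720 L.
At equivalence the base is fully converted to NH3OH+; total volume = 0.05247 L, so [NH3OH+] = 0.002156/0.05247 = 0.04109 M.
Ka(NH3OH+) = Kw/Kb = 1.0e-14 / 1.1 x 10^-8 = 9.09e-7.
[H^+] = sqrt(Ka x [NH3OH+]) = sqrt(9.09e-7 x 0.04109) = 0.000193 M.
pH = -log(0.000193) = 3.71.

3.71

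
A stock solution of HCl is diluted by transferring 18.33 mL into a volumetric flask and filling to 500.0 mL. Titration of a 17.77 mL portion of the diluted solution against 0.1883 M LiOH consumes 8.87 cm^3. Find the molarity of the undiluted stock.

n(LiOH) = 0.1883 x 0.008870 = 0.001670 mol.
n(HCl) in the aliquot = 0.001670 mol.
[diluted HCl] = 0.001670 / 0.01777 = 0.09399 M.
Dilution factor = 500.0/18.33 = 27.28, so [stock] = 0.09399 x 27.28 = 2.56 M.

2.56 M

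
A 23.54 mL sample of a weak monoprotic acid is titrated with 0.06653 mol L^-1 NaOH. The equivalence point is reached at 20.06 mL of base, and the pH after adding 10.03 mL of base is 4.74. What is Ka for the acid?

1.8 x 10^-5

10.03 mL is half of the equivalence volume, so this is the half-equivalence point where [HA] = [A^-].
At half-equivalence pH = pKa, so pKa = 4.74.
Ka = 10^(-4.74) = 1.8 x 10^-5.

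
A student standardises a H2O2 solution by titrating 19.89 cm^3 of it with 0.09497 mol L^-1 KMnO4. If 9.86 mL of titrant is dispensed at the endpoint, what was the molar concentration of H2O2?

0.118 M

n(KMnO4) = 0.09497 x 0.009860 = 0.0009364 mol.
From the balanced equation, 2 mol KMnO4 reacts with 5 mol H2O2, so n(H2O2) = 0.0009364 x 5/2 = 0.002341 mol.
[H2O2] = 0.002341 / 0.01989 L = 0.118 M.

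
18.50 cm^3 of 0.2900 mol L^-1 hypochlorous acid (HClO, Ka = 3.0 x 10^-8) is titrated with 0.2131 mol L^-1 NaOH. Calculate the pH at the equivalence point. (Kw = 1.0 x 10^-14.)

n(HClO) = 0.2900 x 0.01850 = 0.005365 mol; V(NaOH) at equivalence = 0.005365/0.2131 = 0.02518 L.
At equivalence all the acid is converted to ClO-; total volume = 0.01850 + 0.02518 = 0.04368 L, so [ClO-] = 0.005365/0.04368 = 0.1228 M.
Kb = Kw/Ka = 1.0e-14 / 3.0 x 10^-8 = 3.33e-7.
[OH^-] = sqrt(Kb x [ClO-]) = sqrt(3.33e-7 x 0.1228) = 0.000202 M.
pOH = 3.69, so pH = 14.00 - 3.69 = 10.31.

10.31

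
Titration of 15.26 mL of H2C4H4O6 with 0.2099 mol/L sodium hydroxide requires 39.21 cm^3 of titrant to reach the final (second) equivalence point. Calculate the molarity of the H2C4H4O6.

0.270 M

n(NaOH) = 0.2099 x 0.03921 = 0.008230 mol.
At the final (second) equivalence point, 2 mol OH^- react per mol H2C4H4O6, so n(H2C4H4O6) = 0.008230 / 2 = 0.004115 mol.
[H2C4H4O6] = 0.004115 / 0.01526 L = 0.270 M.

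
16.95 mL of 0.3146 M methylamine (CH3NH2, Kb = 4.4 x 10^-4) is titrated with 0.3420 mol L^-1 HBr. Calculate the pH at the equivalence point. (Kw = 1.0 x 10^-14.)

5.71

n(CH3NH2) = 0.3146 x 0.01695 = 0.005332 mol; V(HBr) at equivalence = 0.005332/0.3420 = 0.01559 L.
At equivalence the base is fully converted to CH3NH3+; total volume = 0.03254 L, so [CH3NH3+] = 0.005332/0.03254 = 0.1639 M.
Ka(CH3NH3+) = Kw/Kb = 1.0e-14 / 4.4 x 10^-4 = 2.27e-11.
[H^+] = sqrt(Ka x [CH3NH3+]) = sqrt(2.27e-11 x 0.1639) = 1.93e-6 M.
pH = -log(1.93e-6) = 5.71.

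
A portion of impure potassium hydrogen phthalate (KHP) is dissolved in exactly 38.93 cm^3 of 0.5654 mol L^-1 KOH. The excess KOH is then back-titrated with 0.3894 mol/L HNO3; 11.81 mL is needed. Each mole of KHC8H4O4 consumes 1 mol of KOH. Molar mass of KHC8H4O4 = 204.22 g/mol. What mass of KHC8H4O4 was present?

Total n(KOH) added = 0.5654 x 0.03893 = 0.02201 mol.
n(HNO3) used = 0.3894 x 0.01181 = 0.004599 mol, which equals the excess n(KOH).
So n(KOH) consumed by the sample = 0.02201 - 0.004599 = 0.01741 mol.
n(KHC8H4O4) = 0.01741 / 1 = 0.01741 mol.
mass = 0.01741 mol x 204.22 g/mol = 3.56 g.

3.56 g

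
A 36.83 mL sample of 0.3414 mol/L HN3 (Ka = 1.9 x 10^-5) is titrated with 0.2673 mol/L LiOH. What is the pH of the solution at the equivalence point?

8.95

n(HN3) = 0.3414 x 0.03683 = 0.01257 mol; V(LiOH) at equivalence = 0.01257/0.2673 = 0.04704 L.
At equivalence all the acid is converted to N3-; total volume = 0.03683 + 0.04704 = 0.08387 L, so [N3-] = 0.01257/0.08387 = 0.1499 M.
Kb = Kw/Ka = 1.0e-14 / 1.9 x 10^-5 = 5.26e-10.
[OH^-] = sqrt(Kb x [N3-]) = sqrt(5.26e-10 x 0.1499) = 8.88e-6 M.
pOH = 5.05, so pH = 14.00 - 5.05 = 8.95.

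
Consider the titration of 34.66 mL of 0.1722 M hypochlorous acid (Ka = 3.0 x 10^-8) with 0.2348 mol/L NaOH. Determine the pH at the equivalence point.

10.26

n(HClO) = 0.1722 x 0.03466 = 0.005968 mol; V(NaOH) at equivalence = 0.005968/0.2348 = 0.02542 L.
At equivalence all the acid is converted to ClO-; total volume = 0.03466 + 0.02542 = 0.06008 L, so [ClO-] = 0.005968/0.06008 = 0.09934 M.
Kb = Kw/Ka = 1.0e-14 / 3.0 x 10^-8 = 3.33e-7.
[OH^-] = sqrt(Kb x [ClO-]) = sqrt(3.33e-7 x 0.09934) = 0.000182 M.
pOH = 3.74, so pH = 14.00 - 3.74 = 10.26.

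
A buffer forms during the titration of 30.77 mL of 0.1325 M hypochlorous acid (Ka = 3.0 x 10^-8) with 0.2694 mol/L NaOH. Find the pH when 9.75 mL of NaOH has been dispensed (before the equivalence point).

7.78

Initial n(HClO) = 0.1325 x 0.03077 = 0.004077 mol.
n(NaOH) added = 0.2694 x 0.009750 = 0.002627 mol, converting that many moles of HClO to ClO-.
Remaining n(HClO) = 0.001450 mol; n(ClO-) = 0.002627 mol.
By Henderson-Hasselbalch, pH = pKa + log([A^-]/[HA]) = 7.52 + log(0.002627/0.001450) = 7.52 + (+0.26) = 7.78.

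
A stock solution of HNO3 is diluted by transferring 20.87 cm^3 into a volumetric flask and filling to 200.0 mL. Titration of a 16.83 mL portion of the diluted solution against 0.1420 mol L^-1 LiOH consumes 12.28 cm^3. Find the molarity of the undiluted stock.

0.993 M

n(LiOH) = 0.1420 x 0.01228 = 0.001744 mol.
n(HNO3) in the aliquot = 0.001744 mol.
[diluted HNO3] = 0.001744 / 0.01683 = 0.1036 M.
Dilution factor = 200.0/20.87 = 9.583, so [stock] = 0.1036 x 9.583 = 0.993 M.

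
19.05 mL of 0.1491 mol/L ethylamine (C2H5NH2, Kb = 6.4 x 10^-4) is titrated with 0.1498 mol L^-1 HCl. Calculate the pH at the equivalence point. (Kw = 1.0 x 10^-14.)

5.97

n(C2H5NH2) = 0.1491 x 0.01905 = 0.002840 mol; V(HCl) at equivalence = 0.002840/0.1498 = 0.01896 L.
At equivalence the base is fully converted to C2H5NH3+; total volume = 0.03801 L, so [C2H5NH3+] = 0.002840/0.03801 = 0.07472 M.
Ka(C2H5NH3+) = Kw/Kb = 1.0e-14 / 6.4 x 10^-4 = 1.56e-11.
[H^+] = sqrt(Ka x [C2H5NH3+]) = sqrt(1.56e-11 x 0.07472) = 1.08e-6 M.
pH = -log(1.08e-6) = 5.97.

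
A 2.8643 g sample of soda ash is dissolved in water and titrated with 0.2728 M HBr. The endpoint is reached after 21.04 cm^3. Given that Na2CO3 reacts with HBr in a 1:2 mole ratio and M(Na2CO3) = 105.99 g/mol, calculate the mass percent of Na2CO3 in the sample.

10.6%

n(HBr) = 0.2728 x 0.02104 = 0.005740 mol.
n(Na2CO3) = 0.005740 / 2 = 0.002870 mol.
mass of Na2CO3 = 0.002870 x 105.99 = 0.3042 g.
% purity = 0.3042 / 2.8643 x 100 = 10.6%.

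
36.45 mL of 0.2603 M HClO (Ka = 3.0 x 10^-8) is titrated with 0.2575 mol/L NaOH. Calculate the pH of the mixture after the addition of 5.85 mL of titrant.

6.80

Initial n(HClO) = 0.2603 x 0.03645 = 0.009488 mol.
n(NaOH) added = 0.2575 x 0.005850 = 0.001506 mol, converting that many moles of HClO to ClO-.
Remaining n(HClO) = 0.007982 mol; n(ClO-) = 0.001506 mol.
By Henderson-Hasselbalch, pH = pKa + log([A^-]/[HA]) = 7.52 + log(0.001506/0.007982) = 7.52 + (-0.72) = 6.80.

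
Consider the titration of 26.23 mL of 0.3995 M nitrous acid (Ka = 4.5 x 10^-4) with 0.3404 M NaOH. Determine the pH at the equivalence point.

8.31

n(HNO2) = 0.3995 x 0.02623 = 0.01048 mol; V(NaOH) at equivalence = 0.01048/0.3404 = 0.03078 L.
At equivalence all the acid is converted to NO2-; total volume = 0.02623 + 0.03078 = 0.05701 L, so [NO2-] = 0.01048/0.05701 = 0.1838 M.
Kb = Kw/Ka = 1.0e-14 / 4.5 x 10^-4 = 2.22e-11.
[OH^-] = sqrt(Kb x [NO2-]) = sqrt(2.22e-11 x 0.1838) = 2.02e-6 M.
pOH = 5.69, so pH = 14.00 - 5.69 = 8.31.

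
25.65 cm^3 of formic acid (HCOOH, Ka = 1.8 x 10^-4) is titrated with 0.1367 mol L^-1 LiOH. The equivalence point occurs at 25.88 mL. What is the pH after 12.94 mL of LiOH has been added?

3.74

12.94 mL is exactly half the equivalence volume (25.88/2), i.e. the half-equivalence point.
There, n(HA) = n(A^-), so pH = pKa = -log(1.8 x 10^-4) = 3.74.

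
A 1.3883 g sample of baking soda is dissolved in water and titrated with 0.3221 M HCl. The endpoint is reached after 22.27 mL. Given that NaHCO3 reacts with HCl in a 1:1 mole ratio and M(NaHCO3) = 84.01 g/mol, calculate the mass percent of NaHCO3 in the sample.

n(HCl) = 0.3221 x 0.02227 = 0.007173 mol.
n(NaHCO3) = 0.007173 / 1 = 0.007173 mol.
mass of NaHCO3 = 0.007173 x 84.01 = 0.6026 g.
% purity = 0.6026 / 1.3883 x 100 = 43.4%.

43.4%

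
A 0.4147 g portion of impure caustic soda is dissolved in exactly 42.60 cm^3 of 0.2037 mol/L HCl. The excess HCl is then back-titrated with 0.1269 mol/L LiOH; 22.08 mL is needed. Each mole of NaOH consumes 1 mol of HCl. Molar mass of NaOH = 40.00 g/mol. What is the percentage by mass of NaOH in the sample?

Total n(HCl) added = 0.2037 x 0.04260 = 0.008678 mol.
n(LiOH) used = 0.1269 x 0.02208 = 0.002802 mol, which equals the excess n(HCl).
So n(HCl) consumed by the sample = 0.008678 - 0.002802 = 0.005876 mol.
n(NaOH) = 0.005876 / 1 = 0.005876 mol.
mass NaOH = 0.005876 x 40.00 = 0.2350 g, so %NaOH = 0.2350/0.4147 x 100 = 56.7%.

56.7%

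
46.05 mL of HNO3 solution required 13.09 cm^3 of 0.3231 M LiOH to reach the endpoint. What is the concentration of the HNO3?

n(LiOH) delivered = 0.3231 x 0.01309 = 0.004229 mol.
For a 1:1 reaction, n(HNO3) = 0.004229 mol.
[HNO3] = 0.004229 mol / 0.04605 L = 0.0918 M.

0.0918 M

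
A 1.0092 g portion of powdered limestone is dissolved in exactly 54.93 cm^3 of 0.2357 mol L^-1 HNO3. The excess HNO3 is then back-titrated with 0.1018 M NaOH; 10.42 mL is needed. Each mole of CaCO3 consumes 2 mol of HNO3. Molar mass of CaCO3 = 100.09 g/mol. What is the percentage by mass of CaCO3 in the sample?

58.9%

Total n(HNO3) added = 0.2357 x 0.05493 = 0.01295 mol.
n(NaOH) used = 0.1018 x 0.01042 = 0.001061 mol, which equals the excess n(HNO3).
So n(HNO3) consumed by the sample = 0.01295 - 0.001061 = 0.01189 mol.
n(CaCO3) = 0.01189 / 2 = 0.005943 mol.
mass CaCO3 = 0.005943 x 100.09 = 0.5948 g, so %CaCO3 = 0.5948/1.0092 x 100 = 58.9%.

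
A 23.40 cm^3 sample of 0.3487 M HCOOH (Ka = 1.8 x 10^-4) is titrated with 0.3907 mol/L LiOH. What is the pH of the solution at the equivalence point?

n(HCOOH) = 0.3487 x 0.02340 = 0.008160 mol; V(LiOH) at equivalence = 0.008160/0.3907 = 0.02088 L.
At equivalence all the acid is converted to HCOO-; total volume = 0.02340 + 0.02088 = 0.04428 L, so [HCOO-] = 0.008160/0.04428 = 0.1843 M.
Kb = Kw/Ka = 1.0e-14 / 1.8 x 10^-4 = 5.56e-11.
[OH^-] = sqrt(Kb x [HCOO-]) = sqrt(5.56e-11 x 0.1843) = 3.20e-6 M.
pOH = 5.49, so pH = 14.00 - 5.49 = 8.51.

8.51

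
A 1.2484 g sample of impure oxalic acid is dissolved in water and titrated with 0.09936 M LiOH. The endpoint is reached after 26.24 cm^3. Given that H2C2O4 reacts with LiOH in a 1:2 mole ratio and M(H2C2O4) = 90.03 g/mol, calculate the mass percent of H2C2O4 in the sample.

9.40%

n(LiOH) = 0.09936 x 0.02624 = 0.002607 mol.
n(H2C2O4) = 0.002607 / 2 = 0.001304 mol.
mass of H2C2O4 = 0.001304 x 90.03 = 0.1174 g.
% purity = 0.1174 / 1.2484 x 100 = 9.40%.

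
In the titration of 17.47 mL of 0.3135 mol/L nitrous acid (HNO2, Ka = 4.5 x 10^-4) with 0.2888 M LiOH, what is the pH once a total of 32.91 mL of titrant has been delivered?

n(acid) = 0.3135 x 0.01747 = 0.005477 mol; n(LiOH) added = 0.2888 x 0.03291 = 0.009504 mol.
Base is in excess by 0.009504 - 0.005477 = 0.004028 mol in a total volume of 0.05038 L.
[OH^-] = 0.004028/0.05038 = 0.07994 M, so pOH = 1.10 and pH = 14.00 - 1.10 = 12.90.

12.90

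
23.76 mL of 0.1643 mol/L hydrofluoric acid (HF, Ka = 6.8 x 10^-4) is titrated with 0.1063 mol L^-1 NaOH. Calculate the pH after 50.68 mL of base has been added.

n(acid) = 0.1643 x 0.02376 = 0.003904 mol; n(NaOH) added = 0.1063 x 0.05068 = 0.005387 mol.
Base is in excess by 0.005387 - 0.003904 = 0.001484 mol in a total volume of 0.07444 L.
[OH^-] = 0.001484/0.07444 = 0.01993 M, so pOH = 1.70 and pH = 14.00 - 1.70 = 12.30.

12.30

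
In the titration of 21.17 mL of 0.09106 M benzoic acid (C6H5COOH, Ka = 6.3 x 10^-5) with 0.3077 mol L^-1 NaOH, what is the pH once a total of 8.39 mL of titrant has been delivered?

n(acid) = 0.09106 x 0.02117 = 0.001928 mol; n(NaOH) added = 0.3077 x 0.008390 = 0.002582 mol.
Base is in excess by 0.002582 - 0.001928 = 0.0006539 mol in a total volume of 0.02956 L.
[OH^-] = 0.0006539/0.02956 = 0.02212 M, so pOH = 1.66 and pH = 14.00 - 1.66 = 12.34.

12.34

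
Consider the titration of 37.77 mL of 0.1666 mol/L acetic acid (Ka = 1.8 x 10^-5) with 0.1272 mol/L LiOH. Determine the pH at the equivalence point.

8.80

n(CH3COOH) = 0.1666 x 0.03777 = 0.006292 mol; V(LiOH) at equivalence = 0.006292/0.1272 = 0.04947 L.
At equivalence all the acid is converted to CH3COO-; total volume = 0.03777 + 0.04947 = 0.08724 L, so [CH3COO-] = 0.006292/0.08724 = 0.07213 M.
Kb = Kw/Ka = 1.0e-14 / 1.8 x 10^-5 = 5.56e-10.
[OH^-] = sqrt(Kb x [CH3COO-]) = sqrt(5.56e-10 x 0.07213) = 6.33e-6 M.
pOH = 5.20, so pH = 14.00 - 5.20 = 8.80.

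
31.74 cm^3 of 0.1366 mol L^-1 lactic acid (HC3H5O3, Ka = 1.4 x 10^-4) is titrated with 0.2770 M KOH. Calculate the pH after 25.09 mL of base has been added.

n(acid) = 0.1366 x 0.03174 = 0.004336 mol; n(KOH) added = 0.2770 x 0.02509 = 0.006950 mol.
Base is in excess by 0.006950 - 0.004336 = 0.002614 mol in a total volume of 0.05683 L.
[OH^-] = 0.002614/0.05683 = 0.04600 M, so pOH = 1.34 and pH = 14.00 - 1.34 = 12.66.

12.66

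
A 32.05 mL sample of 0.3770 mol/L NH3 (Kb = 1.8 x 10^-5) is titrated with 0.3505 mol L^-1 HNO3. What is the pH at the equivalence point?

5.00

n(NH3) = 0.3770 x 0.03205 = 0.01208 mol; V(HNO3) at equivalence = 0.01208/0.3505 = 0.03447 L.
At equivalence the base is fully converted to NH4+; total volume = 0.06652 L, so [NH4+] = 0.01208/0.06652 = 0.1816 M.
Ka(NH4+) = Kw/Kb = 1.0e-14 / 1.8 x 10^-5 = 5.56e-10.
[H^+] = sqrt(Ka x [NH4+]) = sqrt(5.56e-10 x 0.1816) = 1.00e-5 M.
pH = -log(1.00e-5) = 5.00.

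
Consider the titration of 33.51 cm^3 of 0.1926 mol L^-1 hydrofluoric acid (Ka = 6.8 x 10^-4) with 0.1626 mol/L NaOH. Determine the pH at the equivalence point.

n(HF) = 0.1926 x 0.03351 = 0.006454 mol; V(NaOH) at equivalence = 0.006454/0.1626 = 0.03969 L.
At equivalence all the acid is converted to F-; total volume = 0.03351 + 0.03969 = 0.07320 L, so [F-] = 0.006454/0.07320 = 0.08817 M.
Kb = Kw/Ka = 1.0e-14 / 6.8 x 10^-4 = 1.47e-11.
[OH^-] = sqrt(Kb x [F-]) = sqrt(1.47e-11 x 0.08817) = 1.14e-6 M.
pOH = 5.94, so pH = 14.00 - 5.94 = 8.06.

8.06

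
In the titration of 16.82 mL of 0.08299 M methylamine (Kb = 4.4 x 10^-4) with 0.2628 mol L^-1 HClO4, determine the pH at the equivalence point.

n(CH3NH2) = 0.08299 x 0.01682 = 0.001396 mol; V(HClO4) at equivalence = 0.001396/0.2628 = 0.005312 L.
At equivalence the base is fully converted to CH3NH3+; total volume = 0.02213 L, so [CH3NH3+] = 0.001396/0.02213 = 0.06307 M.
Ka(CH3NH3+) = Kw/Kb = 1.0e-14 / 4.4 x 10^-4 = 2.27e-11.
[H^+] = sqrt(Ka x [CH3NH3+]) = sqrt(2.27e-11 x 0.06307) = 1.20e-6 M.
pH = -log(1.20e-6) = 5.92.

5.92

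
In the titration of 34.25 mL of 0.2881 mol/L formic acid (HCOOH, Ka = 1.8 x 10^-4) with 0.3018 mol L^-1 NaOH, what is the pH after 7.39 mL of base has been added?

3.21

Initial n(HCOOH) = 0.2881 x 0.03425 = 0.009867 mol.
n(NaOH) added = 0.3018 x 0.007390 = 0.002230 mol, converting that many moles of HCOOH to HCOO-.
Remaining n(HCOOH) = 0.007637 mol; n(HCOO-) = 0.002230 mol.
By Henderson-Hasselbalch, pH = pKa + log([A^-]/[HA]) = 3.74 + log(0.002230/0.007637) = 3.74 + (-0.53) = 3.21.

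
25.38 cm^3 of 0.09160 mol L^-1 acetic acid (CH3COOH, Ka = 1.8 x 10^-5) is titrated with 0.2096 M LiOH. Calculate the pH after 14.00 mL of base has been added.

12.19

n(acid) = 0.09160 x 0.02538 = 0.002325 mol; n(LiOH) added = 0.2096 x 0.01400 = 0.002934 mol.
Base is in excess by 0.002934 - 0.002325 = 0.0006096 mol in a total volume of 0.03938 L.
[OH^-] = 0.0006096/0.03938 = 0.01548 M, so pOH = 1.81 and pH = 14.00 - 1.81 = 12.19.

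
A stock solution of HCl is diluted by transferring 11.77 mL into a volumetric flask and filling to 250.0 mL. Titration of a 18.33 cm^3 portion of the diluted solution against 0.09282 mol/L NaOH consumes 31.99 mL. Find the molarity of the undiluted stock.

n(NaOH) = 0.09282 x 0.03199 = 0.002969 mol.
n(HCl) in the aliquot = 0.002969 mol.
[diluted HCl] = 0.002969 / 0.01833 = 0.1620 M.
Dilution factor = 250.0/11.77 = 21.24, so [stock] = 0.1620 x 21.24 = 3.44 M.

3.44 M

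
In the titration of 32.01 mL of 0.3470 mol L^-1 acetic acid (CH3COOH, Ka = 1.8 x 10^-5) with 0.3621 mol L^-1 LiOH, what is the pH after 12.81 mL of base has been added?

Initial n(CH3COOH) = 0.3470 x 0.03201 = 0.01111 mol.
n(LiOH) added = 0.3621 x 0.01281 = 0.004639 mol, converting that many moles of CH3COOH to CH3COO-.
Remaining n(CH3COOH) = 0.006469 mol; n(CH3COO-) = 0.004639 mol.
By Henderson-Hasselbalch, pH = pKa + log([A^-]/[HA]) = 4.74 + log(0.004639/0.006469) = 4.74 + (-0.14) = 4.60.

4.60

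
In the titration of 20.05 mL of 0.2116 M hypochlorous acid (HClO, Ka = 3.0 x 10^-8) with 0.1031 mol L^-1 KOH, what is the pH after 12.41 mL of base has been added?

7.16

Initial n(HClO) = 0.2116 x 0.02005 = 0.004243 mol.
n(KOH) added = 0.1031 x 0.01241 = 0.001279 mol, converting that many moles of HClO to ClO-.
Remaining n(HClO) = 0.002963 mol; n(ClO-) = 0.001279 mol.
By Henderson-Hasselbalch, pH = pKa + log([A^-]/[HA]) = 7.52 + log(0.001279/0.002963) = 7.52 + (-0.36) = 7.16.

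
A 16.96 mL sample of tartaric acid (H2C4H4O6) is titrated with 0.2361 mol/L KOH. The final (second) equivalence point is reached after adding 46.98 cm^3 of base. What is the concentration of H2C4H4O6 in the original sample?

n(KOH) = 0.2361 x 0.04698 = 0.01109 mol.
At the final (second) equivalence point, 2 mol OH^- react per mol H2C4H4O6, so n(H2C4H4O6) = 0.01109 / 2 = 0.005546 mol.
[H2C4H4O6] = 0.005546 / 0.01696 L = 0.327 M.

0.327 M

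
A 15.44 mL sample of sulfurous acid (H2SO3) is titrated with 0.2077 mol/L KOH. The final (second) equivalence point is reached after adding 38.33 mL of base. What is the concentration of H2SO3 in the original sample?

n(KOH) = 0.2077 x 0.03833 = 0.007961 mol.
At the final (second) equivalence point, 2 mol OH^- react per mol H2SO3, so n(H2SO3) = 0.007961 / 2 = 0.003981 mol.
[H2SO3] = 0.003981 / 0.01544 L = 0.258 M.

0.258 M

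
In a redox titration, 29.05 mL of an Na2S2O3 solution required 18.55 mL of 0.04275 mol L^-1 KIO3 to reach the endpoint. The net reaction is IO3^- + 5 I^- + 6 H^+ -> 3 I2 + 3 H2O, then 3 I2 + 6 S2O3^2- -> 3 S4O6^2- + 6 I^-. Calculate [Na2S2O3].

0.164 M

n(KIO3) = 0.04275 x 0.01855 = 0.0007930 mol.
From the balanced equation, 1 mol KIO3 reacts with 6 mol Na2S2O3, so n(Na2S2O3) = 0.0007930 x 6/1 = 0.004758 mol.
[Na2S2O3] = 0.004758 / 0.02905 L = 0.164 M.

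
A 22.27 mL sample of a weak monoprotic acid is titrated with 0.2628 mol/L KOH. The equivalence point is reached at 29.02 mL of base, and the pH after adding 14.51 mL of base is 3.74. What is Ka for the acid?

14.51 mL is half of the equivalence volume, so this is the half-equivalence point where [HA] = [A^-].
At half-equivalence pH = pKa, so pKa = 3.74.
Ka = 10^(-3.74) = 1.8 x 10^-4.

1.8 x 10^-4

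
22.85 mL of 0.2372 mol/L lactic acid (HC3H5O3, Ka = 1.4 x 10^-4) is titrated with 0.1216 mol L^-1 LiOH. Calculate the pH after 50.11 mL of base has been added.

11.97

n(acid) = 0.2372 x 0.02285 = 0.005420 mol; n(LiOH) added = 0.1216 x 0.05011 = 0.006093 mol.
Base is in excess by 0.006093 - 0.005420 = 0.0006734 mol in a total volume of 0.07296 L.
[OH^-] = 0.0006734/0.07296 = 0.009229 M, so pOH = 2.03 and pH = 14.00 - 2.03 = 11.97.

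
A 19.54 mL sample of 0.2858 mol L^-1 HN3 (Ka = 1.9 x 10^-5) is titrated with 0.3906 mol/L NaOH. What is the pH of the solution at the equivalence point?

8.97

n(HN3) = 0.2858 x 0.01954 = 0.005585 mol; V(NaOH) at equivalence = 0.005585/0.3906 = 0.01430 L.
At equivalence all the acid is converted to N3-; total volume = 0.01954 + 0.01430 = 0.03384 L, so [N3-] = 0.005585/0.03384 = 0.1650 M.
Kb = Kw/Ka = 1.0e-14 / 1.9 x 10^-5 = 5.26e-10.
[OH^-] = sqrt(Kb x [N3-]) = sqrt(5.26e-10 x 0.1650) = 9.32e-6 M.
pOH = 5.03, so pH = 14.00 - 5.03 = 8.97.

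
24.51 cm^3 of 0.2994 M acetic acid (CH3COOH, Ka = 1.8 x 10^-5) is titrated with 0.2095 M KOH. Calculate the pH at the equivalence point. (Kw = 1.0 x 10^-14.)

n(CH3COOH) = 0.2994 x 0.02451 = 0.007338 mol; V(KOH) at equivalence = 0.007338/0.2095 = 0.03503 L.
At equivalence all the acid is converted to CH3COO-; total volume = 0.02451 + 0.03503 = 0.05954 L, so [CH3COO-] = 0.007338/0.05954 = 0.1233 M.
Kb = Kw/Ka = 1.0e-14 / 1.8 x 10^-5 = 5.56e-10.
[OH^-] = sqrt(Kb x [CH3COO-]) = sqrt(5.56e-10 x 0.1233) = 8.27e-6 M.
pOH = 5.08, so pH = 14.00 - 5.08 = 8.92.

8.92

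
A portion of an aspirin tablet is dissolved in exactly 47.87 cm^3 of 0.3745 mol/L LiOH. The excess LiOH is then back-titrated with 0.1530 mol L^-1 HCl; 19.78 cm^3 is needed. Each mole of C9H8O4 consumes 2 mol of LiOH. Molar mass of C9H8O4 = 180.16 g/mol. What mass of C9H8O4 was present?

1.34 g

Total n(LiOH) added = 0.3745 x 0.04787 = 0.01793 mol.
n(HCl) used = 0.1530 x 0.01978 = 0.003026 mol, which equals the excess n(LiOH).
So n(LiOH) consumed by the sample = 0.01793 - 0.003026 = 0.01490 mol.
n(C9H8O4) = 0.01490 / 2 = 0.007450 mol.
mass = 0.007450 mol x 180.16 g/mol = 1.34 g.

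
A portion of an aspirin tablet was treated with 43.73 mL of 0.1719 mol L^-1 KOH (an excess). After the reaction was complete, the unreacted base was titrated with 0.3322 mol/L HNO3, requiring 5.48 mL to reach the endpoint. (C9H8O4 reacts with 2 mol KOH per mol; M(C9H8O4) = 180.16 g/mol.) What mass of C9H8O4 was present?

0.513 g

Total n(KOH) added = 0.1719 x 0.04373 = 0.007517 mol.
n(HNO3) used = 0.3322 x 0.005480 = 0.001820 mol, which equals the excess n(KOH).
So n(KOH) consumed by the sample = 0.007517 - 0.001820 = 0.005697 mol.
n(C9H8O4) = 0.005697 / 2 = 0.002848 mol.
mass = 0.002848 mol x 180.16 g/mol = 0.513 g.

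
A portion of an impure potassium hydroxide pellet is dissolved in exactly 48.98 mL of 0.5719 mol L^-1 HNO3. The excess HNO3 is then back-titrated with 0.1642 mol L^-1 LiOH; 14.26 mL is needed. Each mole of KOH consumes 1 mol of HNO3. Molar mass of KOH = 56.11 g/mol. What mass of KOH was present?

Total n(HNO3) added = 0.5719 x 0.04898 = 0.02801 mol.
n(LiOH) used = 0.1642 x 0.01426 = 0.002341 mol, which equals the excess n(HNO3).
So n(HNO3) consumed by the sample = 0.02801 - 0.002341 = 0.02567 mol.
n(KOH) = 0.02567 / 1 = 0.02567 mol.
mass = 0.02567 mol x 56.11 g/mol = 1.44 g.

1.44 g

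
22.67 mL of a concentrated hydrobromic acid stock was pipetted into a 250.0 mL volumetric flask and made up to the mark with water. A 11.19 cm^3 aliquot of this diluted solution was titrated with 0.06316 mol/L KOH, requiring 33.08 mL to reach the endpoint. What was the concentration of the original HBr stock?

n(KOH) = 0.06316 x 0.03308 = 0.002089 mol.
n(HBr) in the aliquot = 0.002089 mol.
[diluted HBr] = 0.002089 / 0.01119 = 0.1867 M.
Dilution factor = 250.0/22.67 = 11.03, so [stock] = 0.1867 x 11.03 = 2.06 M.

2.06 M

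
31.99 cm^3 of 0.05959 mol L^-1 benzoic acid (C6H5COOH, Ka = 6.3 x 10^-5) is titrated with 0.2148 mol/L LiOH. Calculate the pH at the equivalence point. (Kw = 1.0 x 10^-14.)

8.43

n(C6H5COOH) = 0.05959 x 0.03199 = 0.001906 mol; V(LiOH) at equivalence = 0.001906/0.2148 = 0.008875 L.
At equivalence all the acid is converted to C6H5COO-; total volume = 0.03199 + 0.008875 = 0.04086 L, so [C6H5COO-] = 0.001906/0.04086 = 0.04665 M.
Kb = Kw/Ka = 1.0e-14 / 6.3 x 10^-5 = 1.59e-10.
[OH^-] = sqrt(Kb x [C6H5COO-]) = sqrt(1.59e-10 x 0.04665) = 2.72e-6 M.
pOH = 5.57, so pH = 14.00 - 5.57 = 8.43.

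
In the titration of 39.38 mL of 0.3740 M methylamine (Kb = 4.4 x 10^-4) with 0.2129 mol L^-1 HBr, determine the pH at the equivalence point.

5.76

n(CH3NH2) = 0.3740 x 0.03938 = 0.01473 mol; V(HBr) at equivalence = 0.01473/0.2129 = 0.06918 L.
At equivalence the base is fully converted to CH3NH3+; total volume = 0.1086 L, so [CH3NH3+] = 0.01473/0.1086 = 0.1357 M.
Ka(CH3NH3+) = Kw/Kb = 1.0e-14 / 4.4 x 10^-4 = 2.27e-11.
[H^+] = sqrt(Ka x [CH3NH3+]) = sqrt(2.27e-11 x 0.1357) = 1.76e-6 M.
pH = -log(1.76e-6) = 5.76.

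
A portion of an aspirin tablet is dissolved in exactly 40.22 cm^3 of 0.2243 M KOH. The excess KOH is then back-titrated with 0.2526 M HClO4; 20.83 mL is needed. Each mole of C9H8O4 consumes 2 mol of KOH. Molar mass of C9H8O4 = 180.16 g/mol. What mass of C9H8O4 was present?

Total n(KOH) added = 0.2243 x 0.04022 = 0.009021 mol.
n(HClO4) used = 0.2526 x 0.02083 = 0.005262 mol, which equals the excess n(KOH).
So n(KOH) consumed by the sample = 0.009021 - 0.005262 = 0.003760 mol.
n(C9H8O4) = 0.003760 / 2 = 0.001880 mol.
mass = 0.001880 mol x 180.16 g/mol = 0.339 g.

0.339 g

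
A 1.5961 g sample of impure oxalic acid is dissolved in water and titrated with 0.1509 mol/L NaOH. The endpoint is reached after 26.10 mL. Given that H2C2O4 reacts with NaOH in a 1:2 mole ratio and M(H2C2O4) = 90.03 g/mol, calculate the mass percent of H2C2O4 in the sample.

11.1%

n(NaOH) = 0.1509 x 0.02610 = 0.003938 mol.
n(H2C2O4) = 0.003938 / 2 = 0.001969 mol.
mass of H2C2O4 = 0.001969 x 90.03 = 0.1773 g.
% purity = 0.1773 / 1.5961 x 100 = 11.1%.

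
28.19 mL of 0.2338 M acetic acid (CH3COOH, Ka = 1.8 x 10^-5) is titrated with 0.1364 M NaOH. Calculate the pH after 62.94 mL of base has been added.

12.34

n(acid) = 0.2338 x 0.02819 = 0.006591 mol; n(NaOH) added = 0.1364 x 0.06294 = 0.008585 mol.
Base is in excess by 0.008585 - 0.006591 = 0.001994 mol in a total volume of 0.09113 L.
[OH^-] = 0.001994/0.09113 = 0.02188 M, so pOH = 1.66 and pH = 14.00 - 1.66 = 12.34.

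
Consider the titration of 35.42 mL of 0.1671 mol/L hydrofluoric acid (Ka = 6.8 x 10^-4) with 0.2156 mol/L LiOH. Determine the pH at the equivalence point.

n(HF) = 0.1671 x 0.03542 = 0.005919 mol; V(LiOH) at equivalence = 0.005919/0.2156 = 0.02745 L.
At equivalence all the acid is converted to F-; total volume = 0.03542 + 0.02745 = 0.06287 L, so [F-] = 0.005919/0.06287 = 0.09414 M.
Kb = Kw/Ka = 1.0e-14 / 6.8 x 10^-4 = 1.47e-11.
[OH^-] = sqrt(Kb x [F-]) = sqrt(1.47e-11 x 0.09414) = 1.18e-6 M.
pOH = 5.93, so pH = 14.00 - 5.93 = 8.07.

8.07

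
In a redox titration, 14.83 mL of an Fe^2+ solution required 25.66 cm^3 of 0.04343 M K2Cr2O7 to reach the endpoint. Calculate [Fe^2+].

0.451 M

n(K2Cr2O7) = 0.04343 x 0.02566 = 0.001114 mol.
From the balanced equation, 1 mol K2Cr2O7 reacts with 6 mol Fe^2+, so n(Fe^2+) = 0.001114 x 6/1 = 0.006686 mol.
[Fe^2+] = 0.006686 / 0.01483 L = 0.451 M.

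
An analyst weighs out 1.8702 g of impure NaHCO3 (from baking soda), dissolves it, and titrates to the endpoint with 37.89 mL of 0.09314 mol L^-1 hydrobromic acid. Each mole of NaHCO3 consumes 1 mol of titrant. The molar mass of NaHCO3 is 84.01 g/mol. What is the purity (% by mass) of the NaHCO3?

n(HBr) = 0.09314 x 0.03789 = 0.003529 mol.
n(NaHCO3) = 0.003529 / 1 = 0.003529 mol.
mass of NaHCO3 = 0.003529 x 84.01 = 0.2965 g.
% purity = 0.2965 / 1.8702 x 100 = 15.9%.

15.9%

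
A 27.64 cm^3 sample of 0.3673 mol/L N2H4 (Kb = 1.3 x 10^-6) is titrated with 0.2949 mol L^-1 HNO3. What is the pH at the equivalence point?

n(N2H4) = 0.3673 x 0.02764 = 0.01015 mol; V(HNO3) at equivalence = 0.01015/0.2949 = 0.03443 L.
At equivalence the base is fully converted to N2H5+; total volume = 0.06207 L, so [N2H5+] = 0.01015/0.06207 = 0.1636 M.
Ka(N2H5+) = Kw/Kb = 1.0e-14 / 1.3 x 10^-6 = 7.69e-9.
[H^+] = sqrt(Ka x [N2H5+]) = sqrt(7.69e-9 x 0.1636) = 3.55e-5 M.
pH = -log(3.55e-5) = 4.45.

4.45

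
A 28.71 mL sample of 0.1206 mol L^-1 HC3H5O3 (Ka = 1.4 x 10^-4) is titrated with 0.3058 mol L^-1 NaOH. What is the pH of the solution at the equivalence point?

n(HC3H5O3) = 0.1206 x 0.02871 = 0.003462 mol; V(NaOH) at equivalence = 0.003462/0.3058 = 0.01132 L.
At equivalence all the acid is converted to C3H5O3-; total volume = 0.02871 + 0.01132 = 0.04003 L, so [C3H5O3-] = 0.003462/0.04003 = 0.08649 M.
Kb = Kw/Ka = 1.0e-14 / 1.4 x 10^-4 = 7.14e-11.
[OH^-] = sqrt(Kb x [C3H5O3-]) = sqrt(7.14e-11 x 0.08649) = 2.49e-6 M.
pOH = 5.60, so pH = 14.00 - 5.60 = 8.40.

8.40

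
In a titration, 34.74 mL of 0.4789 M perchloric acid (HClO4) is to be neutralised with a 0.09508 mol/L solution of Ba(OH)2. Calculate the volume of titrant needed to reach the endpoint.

n(HClO4) = 0.4789 mol/L x 0.03474 L = 0.01664 mol.
The neutralisation is 2 HClO4 : 1 Ba(OH)2, so n(Ba(OH)2) = 0.01664 x 1/2 = 0.008318 mol.
V(Ba(OH)2) = 0.008318 / 0.09508 = 0.08749 L = 87.5 mL.

87.5 mL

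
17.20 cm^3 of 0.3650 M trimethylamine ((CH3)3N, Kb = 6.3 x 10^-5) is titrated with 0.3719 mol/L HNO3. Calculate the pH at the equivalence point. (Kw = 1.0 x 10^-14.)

5.27

n((CH3)3N) = 0.3650 x 0.01720 = 0.006278 mol; V(HNO3) at equivalence = 0.006278/0.3719 = 0.01688 L.
At equivalence the base is fully converted to (CH3)3NH+; total volume = 0.03408 L, so [(CH3)3NH+] = 0.006278/0.03408 = 0.1842 M.
Ka((CH3)3NH+) = Kw/Kb = 1.0e-14 / 6.3 x 10^-5 = 1.59e-10.
[H^+] = sqrt(Ka x [(CH3)3NH+]) = sqrt(1.59e-10 x 0.1842) = 5.41e-6 M.
pH = -log(5.41e-6) = 5.27.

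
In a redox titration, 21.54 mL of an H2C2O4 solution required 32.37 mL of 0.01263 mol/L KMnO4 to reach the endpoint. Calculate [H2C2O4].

n(KMnO4) = 0.01263 x 0.03237 = 0.0004088 mol.
From the balanced equation, 2 mol KMnO4 reacts with 5 mol H2C2O4, so n(H2C2O4) = 0.0004088 x 5/2 = 0.001022 mol.
[H2C2O4] = 0.001022 / 0.02154 L = 0.0475 M.

0.0475 M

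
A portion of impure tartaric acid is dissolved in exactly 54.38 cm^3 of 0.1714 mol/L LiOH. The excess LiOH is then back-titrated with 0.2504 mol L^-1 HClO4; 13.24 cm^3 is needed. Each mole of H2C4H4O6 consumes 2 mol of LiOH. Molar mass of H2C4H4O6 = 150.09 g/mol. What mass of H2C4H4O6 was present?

0.451 g

Total n(LiOH) added = 0.1714 x 0.05438 = 0.009321 mol.
n(HClO4) used = 0.2504 x 0.01324 = 0.003315 mol, which equals the excess n(LiOH).
So n(LiOH) consumed by the sample = 0.009321 - 0.003315 = 0.006005 mol.
n(H2C4H4O6) = 0.006005 / 2 = 0.003003 mol.
mass = 0.003003 mol x 150.09 g/mol = 0.451 g.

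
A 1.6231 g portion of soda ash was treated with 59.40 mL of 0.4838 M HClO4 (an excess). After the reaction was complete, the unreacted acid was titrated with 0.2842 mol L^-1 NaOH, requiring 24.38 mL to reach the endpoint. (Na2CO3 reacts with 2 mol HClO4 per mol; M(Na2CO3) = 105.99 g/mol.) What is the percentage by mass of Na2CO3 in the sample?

Total n(HClO4) added = 0.4838 x 0.05940 = 0.02874 mol.
n(NaOH) used = 0.2842 x 0.02438 = 0.006929 mol, which equals the excess n(HClO4).
So n(HClO4) consumed by the sample = 0.02874 - 0.006929 = 0.02181 mol.
n(Na2CO3) = 0.02181 / 2 = 0.01090 mol.
mass Na2CO3 = 0.01090 x 105.99 = 1.156 g, so %Na2CO3 = 1.156/1.6231 x 100 = 71.2%.

71.2%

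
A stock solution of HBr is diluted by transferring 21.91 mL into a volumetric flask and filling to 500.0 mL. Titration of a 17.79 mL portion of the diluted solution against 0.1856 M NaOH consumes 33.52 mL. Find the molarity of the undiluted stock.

n(NaOH) = 0.1856 x 0.03352 = 0.006221 mol.
n(HBr) in the aliquot = 0.006221 mol.
[diluted HBr] = 0.006221 / 0.01779 = 0.3497 M.
Dilution factor = 500.0/21.91 = 22.82, so [stock] = 0.3497 x 22.82 = 7.98 M.

7.98 M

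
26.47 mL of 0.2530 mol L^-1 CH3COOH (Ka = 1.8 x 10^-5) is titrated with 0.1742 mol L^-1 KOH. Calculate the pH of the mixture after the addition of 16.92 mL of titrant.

Initial n(CH3COOH) = 0.2530 x 0.02647 = 0.006697 mol.
n(KOH) added = 0.1742 x 0.01692 = 0.002947 mol, converting that many moles of CH3COOH to CH3COO-.
Remaining n(CH3COOH) = 0.003749 mol; n(CH3COO-) = 0.002947 mol.
By Henderson-Hasselbalch, pH = pKa + log([A^-]/[HA]) = 4.74 + log(0.002947/0.003749) = 4.74 + (-0.10) = 4.64.

4.64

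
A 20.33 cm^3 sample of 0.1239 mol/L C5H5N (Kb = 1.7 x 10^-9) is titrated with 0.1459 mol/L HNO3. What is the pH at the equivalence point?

n(C5H5N) = 0.1239 x 0.02033 = 0.002519 mol; V(HNO3) at equivalence = 0.002519/0.1459 = 0.01726 L.
At equivalence the base is fully converted to C5H5NH+; total volume = 0.03759 L, so [C5H5NH+] = 0.002519/0.03759 = 0.06700 M.
Ka(C5H5NH+) = Kw/Kb = 1.0e-14 / 1.7 x 10^-9 = 5.88e-6.
[H^+] = sqrt(Ka x [C5H5NH+]) = sqrt(5.88e-6 x 0.06700) = 0.000628 M.
pH = -log(0.000628) = 3.20.

3.20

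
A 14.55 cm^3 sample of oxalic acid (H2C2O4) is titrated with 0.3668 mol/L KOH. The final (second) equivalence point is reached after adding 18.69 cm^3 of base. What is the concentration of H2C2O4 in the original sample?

n(KOH) = 0.3668 x 0.01869 = 0.006855 mol.
At the final (second) equivalence point, 2 mol OH^- react per mol H2C2O4, so n(H2C2O4) = 0.006855 / 2 = 0.003428 mol.
[H2C2O4] = 0.003428 / 0.01455 L = 0.236 M.

0.236 M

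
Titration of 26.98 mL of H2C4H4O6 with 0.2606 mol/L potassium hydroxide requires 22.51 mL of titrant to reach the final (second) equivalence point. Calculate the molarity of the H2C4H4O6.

n(KOH) = 0.2606 x 0.02251 = 0.005866 mol.
At the final (second) equivalence point, 2 mol OH^- react per mol H2C4H4O6, so n(H2C4H4O6) = 0.005866 / 2 = 0.002933 mol.
[H2C4H4O6] = 0.002933 / 0.02698 L = 0.109 M.

0.109 M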